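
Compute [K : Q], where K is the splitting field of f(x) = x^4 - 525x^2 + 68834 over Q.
[K : Q] = 4

Solving the quadratic in x^2: x^2 = (525 ± √(525^2 - 4·68834))/2 = (525 ± √289)/2 = (525 ± 17)/2, giving x^2 = 254 or x^2 = 271. So f(x) = (x^2 - 254)(x^2 - 271) and the roots of f are ±√254, ±√271. Hence the splitting field is K = Q(√254, √271). Since 254 and 271 are distinct squarefree integers > 1, their product 68834 is not a perfect square, so √271 ∉ Q(√254). By the tower law [K:Q] = [Q(√254,√271):Q(√254)] · [Q(√254):Q] = 2 · 2 = 4.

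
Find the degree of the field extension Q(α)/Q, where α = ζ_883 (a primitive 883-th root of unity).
[Q(α):Q] = 882

The minimal polynomial of ζ_883 over Q is the 883-th cyclotomic polynomial Φ_883(x), which is irreducible over Q and has degree φ(883) = 882. Hence [Q(α):Q] = φ(883) = 882.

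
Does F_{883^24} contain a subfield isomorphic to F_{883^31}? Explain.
No: F_{883^31} is not a subfield of F_{883^24}

F_{p^m} embeds in F_{p^n} iff m | n. Here 31 ∤ 24 (since 24 = 0·31 + 24 with remainder 24 ≠ 0), so F_{883^31} is not a subfield of F_{883^24}. Equivalently: if it were, the tower law would give 31 = [F_{883^31}:F_883] dividing [F_{883^24}:F_883] = 24, contradiction.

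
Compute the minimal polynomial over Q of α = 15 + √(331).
m_α(x) = x^2 - 30x - 106

From α - 15 = √(331), squaring gives (α - 15)^2 = 331, i.e. α^2 - 30α + 225 = 331, so α^2 - 30α - 106 = 0. The discriminant of x^2 - 30x - 106 is (-30)^2 - 4·(-106) = 900 + 424 = 1324, and 4·(331) is not a perfect square in Q since 331 is squarefree and ≠ 1. Hence x^2 - 30x - 106 is irreducible over Q and is the minimal polynomial of α.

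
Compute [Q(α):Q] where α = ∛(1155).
[Q(α):Q] = 3

The minimal polynomial of α is x^3 - 1155, irreducible over Q since 1155 is not a perfect cube (so x^3 - 1155 has no rational root). Hence [Q(α):Q] = deg(m_α) = 3.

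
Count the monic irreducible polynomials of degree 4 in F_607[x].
There are 33938574288 monic irreducible polynomials of degree 4 over F_607

Each element of F_{607^4} that lies in no proper subfield is a root of exactly one monic irreducible of degree 4 over F_607, and each such polynomial has 4 distinct roots in F_{607^4}. By Möbius inversion the count is N_607(4) = (1/4) Σ_{d|4} μ(4/d) · 607^d = (1/4)(μ(4)·607^1 + μ(2)·607^2 + μ(1)·607^4) = 135754297152/4 = 33938574288.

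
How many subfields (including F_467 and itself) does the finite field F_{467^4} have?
F_{467^4} has 3 subfields

The subfields of F_{p^n} are exactly the fields F_{p^d} for d | n (each is the fixed field of the unique index-d subgroup of Gal(F_{p^n}/F_p) ≅ Z/nZ). The divisors of n = 4 are {1, 2, 4}, giving 3 subfields: F_{467^1}, F_{467^2}, F_{467^4}.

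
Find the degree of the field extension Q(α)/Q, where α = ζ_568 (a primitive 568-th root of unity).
[Q(α):Q] = 280

The minimal polynomial of ζ_568 over Q is the 568-th cyclotomic polynomial Φ_568(x), which is irreducible over Q and has degree φ(568) = 280. Hence [Q(α):Q] = φ(568) = 280.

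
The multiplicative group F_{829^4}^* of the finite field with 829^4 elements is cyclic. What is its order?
|F_{829^4}^*| = 472300192080

F_{829^4} has 829^4 = 472300192081 elements; its multiplicative group consists of all nonzero elements, so |F_{829^4}^*| = 472300192081 - 1 = 472300192080. (It is cyclic since any finite subgroup of the multiplicative group of a field is cyclic.)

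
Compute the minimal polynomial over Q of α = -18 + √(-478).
m_α(x) = x^2 + 36x + 802

From α + 18 = √(-478), squaring gives (α + 18)^2 = -478, i.e. α^2 + 36α + 324 = -478, so α^2 + 36α + 802 = 0. The discriminant of x^2 + 36x + 802 is (36)^2 - 4·(802) = 1296 - 3208 = -1912, and 4·(-478) is not a perfect square in Q since -478 is squarefree and ≠ 1. Hence x^2 + 36x + 802 is irreducible over Q and is the minimal polynomial of α.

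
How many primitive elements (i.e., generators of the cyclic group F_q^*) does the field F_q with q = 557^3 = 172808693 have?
There are φ(172808692) = 73516464 primitive elements

F_q^* is cyclic of order q - 1 = 172808692. A cyclic group of order m has exactly φ(m) generators. Here m = 172808692 = 2^2 · 7^2 · 139 · 6343, so the number of primitive elements is φ(172808692) = 73516464.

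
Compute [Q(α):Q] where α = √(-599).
[Q(α):Q] = 2

[Q(α):Q] equals the degree of the minimal polynomial of α. Here α^2 = -599 and x^2 + 599 is irreducible (d = -599 is squarefree, ≠ 1, hence not a square), so deg(m_α) = 2. Thus [Q(α):Q] = 2.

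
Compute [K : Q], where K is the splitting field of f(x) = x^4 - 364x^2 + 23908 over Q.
[K : Q] = 4

Solving the quadratic in x^2: x^2 = (364 ± √(364^2 - 4·23908))/2 = (364 ± √36864)/2 = (364 ± 192)/2, giving x^2 = 278 or x^2 = 86. So f(x) = (x^2 - 278)(x^2 - 86) and the roots of f are ±√278, ±√86. Hence the splitting field is K = Q(√278, √86). Since 278 and 86 are distinct squarefree integers > 1, their product 23908 is not a perfect square, so √86 ∉ Q(√278). By the tower law [K:Q] = [Q(√278,√86):Q(√278)] · [Q(√278):Q] = 2 · 2 = 4.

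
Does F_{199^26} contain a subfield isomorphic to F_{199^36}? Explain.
No: F_{199^36} is not a subfield of F_{199^26}

F_{p^m} embeds in F_{p^n} iff m | n. Here 36 ∤ 26 (since 26 = 0·36 + 26 with remainder 26 ≠ 0), so F_{199^36} is not a subfield of F_{199^26}. Equivalently: if it were, the tower law would give 36 = [F_{199^36}:F_199] dividing [F_{199^26}:F_199] = 26, contradiction.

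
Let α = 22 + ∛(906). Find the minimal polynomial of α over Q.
m_α(x) = x^3 - 66x^2 + 1452x - 11554

Set β = α - 22 = ∛(906), so β^3 = 906. Then (α - 22)^3 - 906 = 0, i.e. α is a root of g(x) = (x - 22)^3 - 906 = x^3 - 66x^2 + 1452x - 11554. Since g(x) = h(x - 22) where h(x) = x^3 - 906, and h is irreducible over Q (because 906 is not a perfect cube, so h has no rational root, and a monic cubic with no rational root is irreducible), g is also irreducible (irreducibility is preserved under the substitution x → x - 22). Hence m_α(x) = x^3 - 66x^2 + 1452x - 11554.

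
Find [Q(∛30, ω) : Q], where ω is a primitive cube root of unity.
[Q(∛30, ω) : Q] = 6

[Q(∛30):Q] = 3 (min poly x^3 - 30, irreducible since 30 is not a perfect cube). [Q(ω):Q] = 2 (min poly x^2 + x + 1). Since Q(∛30) ⊂ R and ω ∉ R, we have ω ∉ Q(∛30), so x^2 + x + 1 remains irreducible over Q(∛30) and [Q(∛30, ω) : Q(∛30)] = 2. By the tower law, [Q(∛30, ω) : Q] = 3 · 2 = 6. (In fact Q(∛30, ω) is the splitting field of x^3 - 30 over Q.)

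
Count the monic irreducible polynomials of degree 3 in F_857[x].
There are 209807312 monic irreducible polynomials of degree 3 over F_857

Each element of F_{857^3} that lies in no proper subfield is a root of exactly one monic irreducible of degree 3 over F_857, and each such polynomial has 3 distinct roots in F_{857^3}. By Möbius inversion the count is N_857(3) = (1/3) Σ_{d|3} μ(3/d) · 857^d = (1/3)(μ(3)·857^1 + μ(1)·857^3) = 629421936/3 = 209807312.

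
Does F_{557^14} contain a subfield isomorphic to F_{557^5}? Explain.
No: F_{557^5} is not a subfield of F_{557^14}

F_{p^m} embeds in F_{p^n} iff m | n. Here 5 ∤ 14 (since 14 = 2·5 + 4 with remainder 4 ≠ 0), so F_{557^5} is not a subfield of F_{557^14}. Equivalently: if it were, the tower law would give 5 = [F_{557^5}:F_557] dividing [F_{557^14}:F_557] = 14, contradiction.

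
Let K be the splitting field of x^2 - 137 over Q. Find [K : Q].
[K : Q] = 2

f(x) = x^2 - 137 factors as (x - √137)(x + √137). The splitting field is K = Q(√137). Since 137 is squarefree and > 1, it is not a perfect square, so x^2 - 137 is irreducible over Q and [Q(√137) : Q] = 2. Hence [K : Q] = 2.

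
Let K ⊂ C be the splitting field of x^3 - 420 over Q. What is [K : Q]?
[K : Q] = 6

The roots of x^3 - 420 are ∛420, ω∛420, ω^2∛420 where ω = e^(2πi/3) is a primitive cube root of unity, so K = Q(∛420, ω). Now [Q(∛420):Q] = 3 (since 420 is not a perfect cube, x^3 - 420 is irreducible) and [Q(ω):Q] = 2. Both 2 and 3 divide [K:Q], and [K:Q] ≤ 3·2 = 6, so [K:Q] = 6. (Equivalently: Q(∛420) ⊂ R but ω ∉ R, so [K : Q(∛420)] = 2.)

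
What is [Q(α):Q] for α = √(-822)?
[Q(α):Q] = 2

[Q(α):Q] equals the degree of the minimal polynomial of α. Here α^2 = -822 and x^2 + 822 is irreducible (d = -822 is squarefree, ≠ 1, hence not a square), so deg(m_α) = 2. Thus [Q(α):Q] = 2.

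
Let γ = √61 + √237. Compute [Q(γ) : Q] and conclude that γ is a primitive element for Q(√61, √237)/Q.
[Q(γ) : Q] = 4 (equivalently, Q(γ) = Q(√61, √237))

Obviously Q(γ) ⊆ Q(√61, √237), and [Q(√61, √237):Q] = 4 (since 61, 237 are distinct squarefree integers > 1 with 14457 not a perfect square). To show equality we compute the minimal polynomial of γ. From γ = √61 + √237: γ^2 = 61 + 2√(14457) + 237 = 298 + 2√(14457), so γ^2 - 298 = 2√(14457); squaring, (γ^2 - 298)^2 = 4·14457, i.e. γ^4 - 596γ^2 + 88804 - 57828 = 0, i.e. γ^4 - 596γ^2 + 30976 = 0. So γ is a root of x^4 - 596x^2 + 30976. This polynomial is irreducible over Q: it has no rational root (each ±√61 ± √237 is irrational), and any factorization into two quadratics over Q would force √(14457) ∈ Q (pairing opposite roots) or √61, √237 ∈ Q (other pairings), all impossible. Hence [Q(γ):Q] = 4 = [Q(√61, √237):Q], so Q(γ) = Q(√61, √237).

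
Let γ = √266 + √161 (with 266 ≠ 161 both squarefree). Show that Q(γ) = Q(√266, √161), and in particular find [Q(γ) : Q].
[Q(γ) : Q] = 4 (equivalently, Q(γ) = Q(√266, √161))

Obviously Q(γ) ⊆ Q(√266, √161), and [Q(√266, √161):Q] = 4 (since 266, 161 are distinct squarefree integers > 1 with 42826 not a perfect square). To show equality we compute the minimal polynomial of γ. From γ = √266 + √161: γ^2 = 266 + 2√(42826) + 161 = 427 + 2√(42826), so γ^2 - 427 = 2√(42826); squaring, (γ^2 - 427)^2 = 4·42826, i.e. γ^4 - 854γ^2 + 182329 - 171304 = 0, i.e. γ^4 - 854γ^2 + 11025 = 0. So γ is a root of x^4 - 854x^2 + 11025. This polynomial is irreducible over Q: it has no rational root (each ±√266 ± √161 is irrational), and any factorization into two quadratics over Q would force √(42826) ∈ Q (pairing opposite roots) or √266, √161 ∈ Q (other pairings), all impossible. Hence [Q(γ):Q] = 4 = [Q(√266, √161):Q], so Q(γ) = Q(√266, √161).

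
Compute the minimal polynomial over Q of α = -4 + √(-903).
m_α(x) = x^2 + 8x + 919

From α + 4 = √(-903), squaring gives (α + 4)^2 = -903, i.e. α^2 + 8α + 16 = -903, so α^2 + 8α + 919 = 0. The discriminant of x^2 + 8x + 919 is (8)^2 - 4·(919) = 64 - 3676 = -3612, and 4·(-903) is not a perfect square in Q since -903 is squarefree and ≠ 1. Hence x^2 + 8x + 919 is irreducible over Q and is the minimal polynomial of α.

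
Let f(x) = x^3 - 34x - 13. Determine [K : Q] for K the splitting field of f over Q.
[K : Q] = 6

By the rational root test, any rational root of the monic integer polynomial f(x) = x^3 - 34x - 13 must be an integer dividing the constant term -13, i.e. one of ±{1, 13}. Evaluating: f(1) = -46, f(-1) = 20, f(13) = 1742, f(-13) = -1768; none is 0, so f has no rational root and is therefore irreducible over Q (a cubic with no linear factor over a field is irreducible). For an irreducible cubic, the Galois group is A_3 or S_3 according as the discriminant disc(f) = -4a^3 - 27b^2 = -4·(-34)^3 - 27·(-13)^2 = 152653 is or is not a square in Q. Here disc(f) = 152653 is not a perfect square in Q, so the Galois group of f over Q is not contained in A_3 and must be all of S_3. The splitting field has degree |S_3| = 6 over Q, so [K : Q] = 6.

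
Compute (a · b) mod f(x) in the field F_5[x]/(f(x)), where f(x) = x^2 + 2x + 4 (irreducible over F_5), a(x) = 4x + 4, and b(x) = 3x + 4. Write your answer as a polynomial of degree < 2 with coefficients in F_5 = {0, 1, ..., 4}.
a · b ≡ 4x + 3 (mod f(x))

Multiply in F_5[x]: a(x)·b(x) = (4x + 4)·(3x + 4) = 2x^2 + 3x + 1. This has degree ≥ 2, so divide by f(x) over F_5: 2x^2 + 3x + 1 = (2)·(x^2 + 2x + 4) + (4x + 3). Hence a·b ≡ 4x + 3 (mod f). (F_5[x]/(f) is a field with 5^2 = 25 elements since f is irreducible of degree 2.)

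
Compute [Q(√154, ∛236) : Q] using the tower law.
[Q(√154, ∛236) : Q] = 6

Let L = Q(√154, ∛236). Since Q(√154) ⊂ L and [Q(√154):Q] = 2, the tower law gives 2 | [L:Q]. Likewise Q(∛236) ⊂ L with [Q(∛236):Q] = 3 (because 236 is not a perfect cube), so 3 | [L:Q]. As gcd(2,3) = 1, [L:Q] is divisible by 6. Conversely L is generated over Q by √154 and ∛236, so [L:Q] ≤ 2·3 = 6. Therefore [Q(√154, ∛236) : Q] = 6.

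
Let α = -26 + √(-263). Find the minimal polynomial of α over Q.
m_α(x) = x^2 + 52x + 939

From α + 26 = √(-263), squaring gives (α + 26)^2 = -263, i.e. α^2 + 52α + 676 = -263, so α^2 + 52α + 939 = 0. The discriminant of x^2 + 52x + 939 is (52)^2 - 4·(939) = 2704 - 3756 = -1052, and 4·(-263) is not a perfect square in Q since -263 is squarefree and ≠ 1. Hence x^2 + 52x + 939 is irreducible over Q and is the minimal polynomial of α.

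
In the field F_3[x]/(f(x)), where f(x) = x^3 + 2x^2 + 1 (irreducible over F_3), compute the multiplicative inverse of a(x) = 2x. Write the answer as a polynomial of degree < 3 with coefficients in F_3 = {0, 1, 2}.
a(x)^(-1) ≡ x^2 + 2x (mod f(x))

Since f is irreducible over F_3, F_3[x]/(f) is a field and a(x) ≠ 0 has an inverse. Apply the extended Euclidean algorithm to f(x) and a(x) in F_3[x]: f(x) = (2x^2 + x)·a(x) + (1). The last nonzero remainder is the constant 1 = gcd(f, a) in F_3. Back-substituting through the division chain expresses 1 = s(x)·a(x) + t(x)·f(x) with s(x) ≡ x^2 + 2x (mod f), so a(x)^(-1) ≡ s(x) = x^2 + 2x (mod f). Check: (2x)·(x^2 + 2x) = 2x^3 + x^2 ≡ 1 (mod x^3 + 2x^2 + 1).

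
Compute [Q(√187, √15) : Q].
[Q(√187, √15) : Q] = 4

[Q(√187):Q] = 2 (min poly x^2 - 187, irreducible since 187 is squarefree > 1). For the top step, suppose √15 ∈ Q(√187), say √15 = c + d√187 with c, d ∈ Q. Squaring: 15 = c^2 + 187d^2 + 2cd√187. Since √187 ∉ Q this forces 2cd = 0. If d = 0 then √15 = c ∈ Q, contradicting 15 squarefree > 1. If c = 0 then 15 = 187d^2, so 187·15 = (187d)^2 is a perfect square in Q — but 187·15 = 2805 is not a perfect square (since 187 and 15 are distinct squarefree integers). Contradiction. Hence √15 ∉ Q(√187), so x^2 - 15 stays irreducible over Q(√187) and [Q(√187, √15) : Q(√187)] = 2. By the tower law, [Q(√187, √15) : Q] = 2 · 2 = 4.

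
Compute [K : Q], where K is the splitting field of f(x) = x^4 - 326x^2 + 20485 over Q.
[K : Q] = 4

Solving the quadratic in x^2: x^2 = (326 ± √(326^2 - 4·20485))/2 = (326 ± √24336)/2 = (326 ± 156)/2, giving x^2 = 85 or x^2 = 241. So f(x) = (x^2 - 85)(x^2 - 241) and the roots of f are ±√85, ±√241. Hence the splitting field is K = Q(√85, √241). Since 85 and 241 are distinct squarefree integers > 1, their product 20485 is not a perfect square, so √241 ∉ Q(√85). By the tower law [K:Q] = [Q(√85,√241):Q(√85)] · [Q(√85):Q] = 2 · 2 = 4.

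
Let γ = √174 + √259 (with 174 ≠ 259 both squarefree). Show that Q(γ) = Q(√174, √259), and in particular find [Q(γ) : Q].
[Q(γ) : Q] = 4 (equivalently, Q(γ) = Q(√174, √259))

Obviously Q(γ) ⊆ Q(√174, √259), and [Q(√174, √259):Q] = 4 (since 174, 259 are distinct squarefree integers > 1 with 45066 not a perfect square). To show equality we compute the minimal polynomial of γ. From γ = √174 + √259: γ^2 = 174 + 2√(45066) + 259 = 433 + 2√(45066), so γ^2 - 433 = 2√(45066); squaring, (γ^2 - 433)^2 = 4·45066, i.e. γ^4 - 866γ^2 + 187489 - 180264 = 0, i.e. γ^4 - 866γ^2 + 7225 = 0. So γ is a root of x^4 - 866x^2 + 7225. This polynomial is irreducible over Q: it has no rational root (each ±√174 ± √259 is irrational), and any factorization into two quadratics over Q would force √(45066) ∈ Q (pairing opposite roots) or √174, √259 ∈ Q (other pairings), all impossible. Hence [Q(γ):Q] = 4 = [Q(√174, √259):Q], so Q(γ) = Q(√174, √259).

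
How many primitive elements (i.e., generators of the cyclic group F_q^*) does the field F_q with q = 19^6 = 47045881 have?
There are φ(47045880) = 10668672 primitive elements

F_q^* is cyclic of order q - 1 = 47045880. A cyclic group of order m has exactly φ(m) generators. Here m = 47045880 = 2^3 · 3^3 · 5 · 7^3 · 127, so the number of primitive elements is φ(47045880) = 10668672.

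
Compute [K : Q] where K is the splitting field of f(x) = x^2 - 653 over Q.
[K : Q] = 2

f(x) = x^2 - 653 factors as (x - √653)(x + √653). The splitting field is K = Q(√653). Since 653 is squarefree and > 1, it is not a perfect square, so x^2 - 653 is irreducible over Q and [Q(√653) : Q] = 2. Hence [K : Q] = 2.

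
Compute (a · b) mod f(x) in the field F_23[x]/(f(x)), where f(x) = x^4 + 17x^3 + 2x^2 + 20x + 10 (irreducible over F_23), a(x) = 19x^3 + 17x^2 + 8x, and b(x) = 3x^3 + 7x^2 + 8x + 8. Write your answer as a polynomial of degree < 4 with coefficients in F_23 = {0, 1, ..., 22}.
a · b ≡ 4x^3 + 8x^2 + 8x + 3 (mod f(x))

Multiply in F_23[x]: a(x)·b(x) = (19x^3 + 17x^2 + 8x)·(3x^3 + 7x^2 + 8x + 8) = 11x^6 + 19x^4 + 22x^3 + 16x^2 + 18x. This has degree ≥ 4, so divide by f(x) over F_23: 11x^6 + 19x^4 + 22x^3 + 16x^2 + 18x = (11x^2 + 20x + 2)·(x^4 + 17x^3 + 2x^2 + 20x + 10) + (4x^3 + 8x^2 + 8x + 3). Hence a·b ≡ 4x^3 + 8x^2 + 8x + 3 (mod f). (F_23[x]/(f) is a field with 23^4 = 279841 elements since f is irreducible of degree 4.)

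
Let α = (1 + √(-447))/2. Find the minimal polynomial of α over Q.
m_α(x) = x^2 - x + 112

From 2α - 1 = √(-447), squaring gives (2α - 1)^2 = -447, i.e. 4α^2 - 4α + 1 = -447, so α^2 - α + (1 + 447)/4 = 0. Since -447 ≡ 1 (mod 4), (1 + 447)/4 = 112 ∈ Z. The polynomial x^2 - x + 112 has discriminant 1 - 4·(112) = -447, which is not a perfect square in Q (d = -447 is squarefree and ≠ 1), so x^2 - x + 112 is irreducible over Q. It is the minimal polynomial of α.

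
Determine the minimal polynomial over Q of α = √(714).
m_α(x) = x^2 - 714

α satisfies α^2 - 714 = 0, so x^2 - 714 annihilates α. Since d = 714 is squarefree and ≠ 1, it is not a perfect square in Q, so x^2 - 714 has no rational root and is therefore irreducible over Q (a degree-2 polynomial over a field is irreducible iff it has no root). Hence m_α(x) = x^2 - 714.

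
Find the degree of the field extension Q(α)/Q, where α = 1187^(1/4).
[Q(α):Q] = 4

α is a root of x^4 - 1187. By Eisenstein's criterion at the prime p = 1187 (which divides the constant term 1187 but p^2 = 1408969 does not, since 1187 is squarefree), x^4 - 1187 is irreducible over Q. Hence [Q(α):Q] = 4.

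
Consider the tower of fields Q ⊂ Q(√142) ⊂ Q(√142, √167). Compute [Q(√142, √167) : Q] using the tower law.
[Q(√142, √167) : Q] = 4

[Q(√142):Q] = 2 (min poly x^2 - 142, irreducible since 142 is squarefree > 1). For the top step, suppose √167 ∈ Q(√142), say √167 = c + d√142 with c, d ∈ Q. Squaring: 167 = c^2 + 142d^2 + 2cd√142. Since √142 ∉ Q this forces 2cd = 0. If d = 0 then √167 = c ∈ Q, contradicting 167 squarefree > 1. If c = 0 then 167 = 142d^2, so 142·167 = (142d)^2 is a perfect square in Q — but 142·167 = 23714 is not a perfect square (since 142 and 167 are distinct squarefree integers). Contradiction. Hence √167 ∉ Q(√142), so x^2 - 167 stays irreducible over Q(√142) and [Q(√142, √167) : Q(√142)] = 2. By the tower law, [Q(√142, √167) : Q] = 2 · 2 = 4.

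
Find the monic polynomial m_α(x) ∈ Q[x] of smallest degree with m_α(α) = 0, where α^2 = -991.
m_α(x) = x^2 + 991

α satisfies α^2 + 991 = 0, so x^2 + 991 annihilates α. Since d = -991 is squarefree and ≠ 1, it is not a perfect square in Q, so x^2 + 991 has no rational root and is therefore irreducible over Q (a degree-2 polynomial over a field is irreducible iff it has no root). Hence m_α(x) = x^2 + 991.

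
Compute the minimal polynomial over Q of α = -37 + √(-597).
m_α(x) = x^2 + 74x + 1966

From α + 37 = √(-597), squaring gives (α + 37)^2 = -597, i.e. α^2 + 74α + 1369 = -597, so α^2 + 74α + 1966 = 0. The discriminant of x^2 + 74x + 1966 is (74)^2 - 4·(1966) = 5476 - 7864 = -2388, and 4·(-597) is not a perfect square in Q since -597 is squarefree and ≠ 1. Hence x^2 + 74x + 1966 is irreducible over Q and is the minimal polynomial of α.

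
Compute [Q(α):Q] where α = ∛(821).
[Q(α):Q] = 3

The minimal polynomial of α is x^3 - 821, irreducible over Q since 821 is not a perfect cube (so x^3 - 821 has no rational root). Hence [Q(α):Q] = deg(m_α) = 3.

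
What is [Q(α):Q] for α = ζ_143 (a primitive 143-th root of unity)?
[Q(α):Q] = 120

The minimal polynomial of ζ_143 over Q is the 143-th cyclotomic polynomial Φ_143(x), which is irreducible over Q and has degree φ(143) = 120. Hence [Q(α):Q] = φ(143) = 120.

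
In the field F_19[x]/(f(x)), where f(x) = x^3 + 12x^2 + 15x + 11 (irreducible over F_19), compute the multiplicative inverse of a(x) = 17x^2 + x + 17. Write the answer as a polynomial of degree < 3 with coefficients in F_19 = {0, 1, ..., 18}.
a(x)^(-1) ≡ 13x^2 + 12x + 16 (mod f(x))

Since f is irreducible over F_19, F_19[x]/(f) is a field and a(x) ≠ 0 has an inverse. Apply the extended Euclidean algorithm to f(x) and a(x) in F_19[x]: f(x) = (9x + 8)·a(x) + (6x + 8);  a(x) = (6x + 8)·(6x + 8) + (10). The last nonzero remainder is the constant 10 = gcd(f, a) in F_19. Back-substituting through the division chain expresses 10 = s(x)·a(x) + t(x)·f(x) with s(x) ≡ 16x^2 + 6x + 8 (mod f), so (16x^2 + 6x + 8)·a(x) ≡ 10 (mod f). Multiplying by 10^(-1) ≡ 2 in F_19 gives a(x)^(-1) ≡ 2·(16x^2 + 6x + 8) ≡ 13x^2 + 12x + 16 (mod f). Check: (17x^2 + x + 17)·(13x^2 + 12x + 16) = 12x^4 + 8x^3 + 11x^2 + 11x + 6 ≡ 1 (mod x^3 + 12x^2 + 15x + 11).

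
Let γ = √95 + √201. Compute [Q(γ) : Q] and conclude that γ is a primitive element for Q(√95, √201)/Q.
[Q(γ) : Q] = 4 (equivalently, Q(γ) = Q(√95, √201))

Obviously Q(γ) ⊆ Q(√95, √201), and [Q(√95, √201):Q] = 4 (since 95, 201 are distinct squarefree integers > 1 with 19095 not a perfect square). To show equality we compute the minimal polynomial of γ. From γ = √95 + √201: γ^2 = 95 + 2√(19095) + 201 = 296 + 2√(19095), so γ^2 - 296 = 2√(19095); squaring, (γ^2 - 296)^2 = 4·19095, i.e. γ^4 - 592γ^2 + 87616 - 76380 = 0, i.e. γ^4 - 592γ^2 + 11236 = 0. So γ is a root of x^4 - 592x^2 + 11236. This polynomial is irreducible over Q: it has no rational root (each ±√95 ± √201 is irrational), and any factorization into two quadratics over Q would force √(19095) ∈ Q (pairing opposite roots) or √95, √201 ∈ Q (other pairings), all impossible. Hence [Q(γ):Q] = 4 = [Q(√95, √201):Q], so Q(γ) = Q(√95, √201).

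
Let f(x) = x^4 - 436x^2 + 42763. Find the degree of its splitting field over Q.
[K : Q] = 4

Solving the quadratic in x^2: x^2 = (436 ± √(436^2 - 4·42763))/2 = (436 ± √19044)/2 = (436 ± 138)/2, giving x^2 = 287 or x^2 = 149. So f(x) = (x^2 - 287)(x^2 - 149) and the roots of f are ±√287, ±√149. Hence the splitting field is K = Q(√287, √149). Since 287 and 149 are distinct squarefree integers > 1, their product 42763 is not a perfect square, so √149 ∉ Q(√287). By the tower law [K:Q] = [Q(√287,√149):Q(√287)] · [Q(√287):Q] = 2 · 2 = 4.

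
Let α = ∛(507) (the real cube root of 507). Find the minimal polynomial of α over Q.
m_α(x) = x^3 - 507

α satisfies α^3 = 507, so x^3 - 507 annihilates α. By the rational root test, a rational root p/q (in lowest terms) of x^3 - 507 would satisfy p^3 = 507 q^3, forcing q = 1 and p^3 = 507; but 507 is not a perfect cube, contradiction. A monic cubic over Q with no rational root is irreducible (any nontrivial factorization would include a linear factor). Hence x^3 - 507 is the minimal polynomial of α, and in particular [Q(α):Q] = 3.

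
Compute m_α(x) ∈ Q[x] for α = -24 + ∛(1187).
m_α(x) = x^3 + 72x^2 + 1728x + 12637

Set β = α + 24 = ∛(1187), so β^3 = 1187. Then (α + 24)^3 - 1187 = 0, i.e. α is a root of g(x) = (x + 24)^3 - 1187 = x^3 + 72x^2 + 1728x + 12637. Since g(x) = h(x + 24) where h(x) = x^3 - 1187, and h is irreducible over Q (because 1187 is not a perfect cube, so h has no rational root, and a monic cubic with no rational root is irreducible), g is also irreducible (irreducibility is preserved under the substitution x → x + 24). Hence m_α(x) = x^3 + 72x^2 + 1728x + 12637.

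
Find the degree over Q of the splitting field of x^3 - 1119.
[K : Q] = 6

The roots of x^3 - 1119 are ∛1119, ω∛1119, ω^2∛1119 where ω = e^(2πi/3) is a primitive cube root of unity, so K = Q(∛1119, ω). Now [Q(∛1119):Q] = 3 (since 1119 is not a perfect cube, x^3 - 1119 is irreducible) and [Q(ω):Q] = 2. Both 2 and 3 divide [K:Q], and [K:Q] ≤ 3·2 = 6, so [K:Q] = 6. (Equivalently: Q(∛1119) ⊂ R but ω ∉ R, so [K : Q(∛1119)] = 2.)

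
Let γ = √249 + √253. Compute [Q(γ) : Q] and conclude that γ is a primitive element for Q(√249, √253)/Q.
[Q(γ) : Q] = 4 (equivalently, Q(γ) = Q(√249, √253))

Obviously Q(γ) ⊆ Q(√249, √253), and [Q(√249, √253):Q] = 4 (since 249, 253 are distinct squarefree integers > 1 with 62997 not a perfect square). To show equality we compute the minimal polynomial of γ. From γ = √249 + √253: γ^2 = 249 + 2√(62997) + 253 = 502 + 2√(62997), so γ^2 - 502 = 2√(62997); squaring, (γ^2 - 502)^2 = 4·62997, i.e. γ^4 - 1004γ^2 + 252004 - 251988 = 0, i.e. γ^4 - 1004γ^2 + 16 = 0. So γ is a root of x^4 - 1004x^2 + 16. This polynomial is irreducible over Q: it has no rational root (each ±√249 ± √253 is irrational), and any factorization into two quadratics over Q would force √(62997) ∈ Q (pairing opposite roots) or √249, √253 ∈ Q (other pairings), all impossible. Hence [Q(γ):Q] = 4 = [Q(√249, √253):Q], so Q(γ) = Q(√249, √253).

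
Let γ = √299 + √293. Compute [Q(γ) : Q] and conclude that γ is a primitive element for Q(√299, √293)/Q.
[Q(γ) : Q] = 4 (equivalently, Q(γ) = Q(√299, √293))

Obviously Q(γ) ⊆ Q(√299, √293), and [Q(√299, √293):Q] = 4 (since 299, 293 are distinct squarefree integers > 1 with 87607 not a perfect square). To show equality we compute the minimal polynomial of γ. From γ = √299 + √293: γ^2 = 299 + 2√(87607) + 293 = 592 + 2√(87607), so γ^2 - 592 = 2√(87607); squaring, (γ^2 - 592)^2 = 4·87607, i.e. γ^4 - 1184γ^2 + 350464 - 350428 = 0, i.e. γ^4 - 1184γ^2 + 36 = 0. So γ is a root of x^4 - 1184x^2 + 36. This polynomial is irreducible over Q: it has no rational root (each ±√299 ± √293 is irrational), and any factorization into two quadratics over Q would force √(87607) ∈ Q (pairing opposite roots) or √299, √293 ∈ Q (other pairings), all impossible. Hence [Q(γ):Q] = 4 = [Q(√299, √293):Q], so Q(γ) = Q(√299, √293).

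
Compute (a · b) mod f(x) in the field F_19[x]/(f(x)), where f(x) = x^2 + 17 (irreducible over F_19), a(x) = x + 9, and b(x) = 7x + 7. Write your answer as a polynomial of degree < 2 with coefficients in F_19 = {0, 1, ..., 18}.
a · b ≡ 13x + 1 (mod f(x))

Multiply in F_19[x]: a(x)·b(x) = (x + 9)·(7x + 7) = 7x^2 + 13x + 6. This has degree ≥ 2, so divide by f(x) over F_19: 7x^2 + 13x + 6 = (7)·(x^2 + 17) + (13x + 1). Hence a·b ≡ 13x + 1 (mod f). (F_19[x]/(f) is a field with 19^2 = 361 elements since f is irreducible of degree 2.)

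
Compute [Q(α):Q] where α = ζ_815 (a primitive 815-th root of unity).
[Q(α):Q] = 648

The minimal polynomial of ζ_815 over Q is the 815-th cyclotomic polynomial Φ_815(x), which is irreducible over Q and has degree φ(815) = 648. Hence [Q(α):Q] = φ(815) = 648.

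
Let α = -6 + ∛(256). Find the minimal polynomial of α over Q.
m_α(x) = x^3 + 18x^2 + 108x - 40

Set β = α + 6 = ∛(256), so β^3 = 256. Then (α + 6)^3 - 256 = 0, i.e. α is a root of g(x) = (x + 6)^3 - 256 = x^3 + 18x^2 + 108x - 40. Since g(x) = h(x + 6) where h(x) = x^3 - 256, and h is irreducible over Q (because 256 is not a perfect cube, so h has no rational root, and a monic cubic with no rational root is irreducible), g is also irreducible (irreducibility is preserved under the substitution x → x + 6). Hence m_α(x) = x^3 + 18x^2 + 108x - 40.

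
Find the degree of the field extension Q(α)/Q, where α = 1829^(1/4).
[Q(α):Q] = 4

α is a root of x^4 - 1829. By Eisenstein's criterion at the prime p = 31 (which divides the constant term 1829 but p^2 = 961 does not, since 1829 is squarefree), x^4 - 1829 is irreducible over Q. Hence [Q(α):Q] = 4.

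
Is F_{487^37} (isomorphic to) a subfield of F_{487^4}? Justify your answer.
No: F_{487^37} is not a subfield of F_{487^4}

F_{p^m} embeds in F_{p^n} iff m | n. Here 37 ∤ 4 (since 4 = 0·37 + 4 with remainder 4 ≠ 0), so F_{487^37} is not a subfield of F_{487^4}. Equivalently: if it were, the tower law would give 37 = [F_{487^37}:F_487] dividing [F_{487^4}:F_487] = 4, contradiction.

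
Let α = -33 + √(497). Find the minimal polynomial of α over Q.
m_α(x) = x^2 + 66x + 592

From α + 33 = √(497), squaring gives (α + 33)^2 = 497, i.e. α^2 + 66α + 1089 = 497, so α^2 + 66α + 592 = 0. The discriminant of x^2 + 66x + 592 is (66)^2 - 4·(592) = 4356 - 2368 = 1988, and 4·(497) is not a perfect square in Q since 497 is squarefree and ≠ 1. Hence x^2 + 66x + 592 is irreducible over Q and is the minimal polynomial of α.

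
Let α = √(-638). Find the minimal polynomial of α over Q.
m_α(x) = x^2 + 638

α satisfies α^2 + 638 = 0, so x^2 + 638 annihilates α. Since d = -638 is squarefree and ≠ 1, it is not a perfect square in Q, so x^2 + 638 has no rational root and is therefore irreducible over Q (a degree-2 polynomial over a field is irreducible iff it has no root). Hence m_α(x) = x^2 + 638.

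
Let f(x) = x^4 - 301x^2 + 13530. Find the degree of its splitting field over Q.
[K : Q] = 4

Solving the quadratic in x^2: x^2 = (301 ± √(301^2 - 4·13530))/2 = (301 ± √36481)/2 = (301 ± 191)/2, giving x^2 = 246 or x^2 = 55. So f(x) = (x^2 - 246)(x^2 - 55) and the roots of f are ±√246, ±√55. Hence the splitting field is K = Q(√246, √55). Since 246 and 55 are distinct squarefree integers > 1, their product 13530 is not a perfect square, so √55 ∉ Q(√246). By the tower law [K:Q] = [Q(√246,√55):Q(√246)] · [Q(√246):Q] = 2 · 2 = 4.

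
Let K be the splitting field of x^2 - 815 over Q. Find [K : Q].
[K : Q] = 2

f(x) = x^2 - 815 factors as (x - √815)(x + √815). The splitting field is K = Q(√815). Since 815 is squarefree and > 1, it is not a perfect square, so x^2 - 815 is irreducible over Q and [Q(√815) : Q] = 2. Hence [K : Q] = 2.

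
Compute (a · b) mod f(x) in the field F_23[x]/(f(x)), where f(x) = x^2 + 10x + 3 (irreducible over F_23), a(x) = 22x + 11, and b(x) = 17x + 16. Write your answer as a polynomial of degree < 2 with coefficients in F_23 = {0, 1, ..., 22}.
a · b ≡ 19x + 20 (mod f(x))

Multiply in F_23[x]: a(x)·b(x) = (22x + 11)·(17x + 16) = 6x^2 + 10x + 15. This has degree ≥ 2, so divide by f(x) over F_23: 6x^2 + 10x + 15 = (6)·(x^2 + 10x + 3) + (19x + 20). Hence a·b ≡ 19x + 20 (mod f). (F_23[x]/(f) is a field with 23^2 = 529 elements since f is irreducible of degree 2.)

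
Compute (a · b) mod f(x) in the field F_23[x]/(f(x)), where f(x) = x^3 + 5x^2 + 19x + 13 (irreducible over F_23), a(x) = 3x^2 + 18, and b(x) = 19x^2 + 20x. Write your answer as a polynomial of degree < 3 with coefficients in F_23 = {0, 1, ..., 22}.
a · b ≡ 16x^2 + 7x + 4 (mod f(x))

Multiply in F_23[x]: a(x)·b(x) = (3x^2 + 18)·(19x^2 + 20x) = 11x^4 + 14x^3 + 20x^2 + 15x. This has degree ≥ 3, so divide by f(x) over F_23: 11x^4 + 14x^3 + 20x^2 + 15x = (11x + 5)·(x^3 + 5x^2 + 19x + 13) + (16x^2 + 7x + 4). Hence a·b ≡ 16x^2 + 7x + 4 (mod f). (F_23[x]/(f) is a field with 23^3 = 12167 elements since f is irreducible of degree 3.)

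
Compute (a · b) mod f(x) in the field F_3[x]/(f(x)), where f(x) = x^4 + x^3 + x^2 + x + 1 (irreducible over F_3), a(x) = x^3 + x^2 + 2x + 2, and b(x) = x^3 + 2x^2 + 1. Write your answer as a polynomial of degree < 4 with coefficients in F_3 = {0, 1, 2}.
a · b ≡ x^2 + 2x + 1 (mod f(x))

Multiply in F_3[x]: a(x)·b(x) = (x^3 + x^2 + 2x + 2)·(x^3 + 2x^2 + 1) = x^6 + x^4 + x^3 + 2x^2 + 2x + 2. This has degree ≥ 4, so divide by f(x) over F_3: x^6 + x^4 + x^3 + 2x^2 + 2x + 2 = (x^2 + 2x + 1)·(x^4 + x^3 + x^2 + x + 1) + (x^2 + 2x + 1). Hence a·b ≡ x^2 + 2x + 1 (mod f). (F_3[x]/(f) is a field with 3^4 = 81 elements since f is irreducible of degree 4.)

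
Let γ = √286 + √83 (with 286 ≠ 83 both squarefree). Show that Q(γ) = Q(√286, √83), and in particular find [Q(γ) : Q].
[Q(γ) : Q] = 4 (equivalently, Q(γ) = Q(√286, √83))

Obviously Q(γ) ⊆ Q(√286, √83), and [Q(√286, √83):Q] = 4 (since 286, 83 are distinct squarefree integers > 1 with 23738 not a perfect square). To show equality we compute the minimal polynomial of γ. From γ = √286 + √83: γ^2 = 286 + 2√(23738) + 83 = 369 + 2√(23738), so γ^2 - 369 = 2√(23738); squaring, (γ^2 - 369)^2 = 4·23738, i.e. γ^4 - 738γ^2 + 136161 - 94952 = 0, i.e. γ^4 - 738γ^2 + 41209 = 0. So γ is a root of x^4 - 738x^2 + 41209. This polynomial is irreducible over Q: it has no rational root (each ±√286 ± √83 is irrational), and any factorization into two quadratics over Q would force √(23738) ∈ Q (pairing opposite roots) or √286, √83 ∈ Q (other pairings), all impossible. Hence [Q(γ):Q] = 4 = [Q(√286, √83):Q], so Q(γ) = Q(√286, √83).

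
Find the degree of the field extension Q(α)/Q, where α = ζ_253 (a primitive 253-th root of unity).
[Q(α):Q] = 220

The minimal polynomial of ζ_253 over Q is the 253-th cyclotomic polynomial Φ_253(x), which is irreducible over Q and has degree φ(253) = 220. Hence [Q(α):Q] = φ(253) = 220.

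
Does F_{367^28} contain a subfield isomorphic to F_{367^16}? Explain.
No: F_{367^16} is not a subfield of F_{367^28}

F_{p^m} embeds in F_{p^n} iff m | n. Here 16 ∤ 28 (since 28 = 1·16 + 12 with remainder 12 ≠ 0), so F_{367^16} is not a subfield of F_{367^28}. Equivalently: if it were, the tower law would give 16 = [F_{367^16}:F_367] dividing [F_{367^28}:F_367] = 28, contradiction.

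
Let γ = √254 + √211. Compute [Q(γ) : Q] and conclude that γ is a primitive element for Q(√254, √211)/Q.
[Q(γ) : Q] = 4 (equivalently, Q(γ) = Q(√254, √211))

Obviously Q(γ) ⊆ Q(√254, √211), and [Q(√254, √211):Q] = 4 (since 254, 211 are distinct squarefree integers > 1 with 53594 not a perfect square). To show equality we compute the minimal polynomial of γ. From γ = √254 + √211: γ^2 = 254 + 2√(53594) + 211 = 465 + 2√(53594), so γ^2 - 465 = 2√(53594); squaring, (γ^2 - 465)^2 = 4·53594, i.e. γ^4 - 930γ^2 + 216225 - 214376 = 0, i.e. γ^4 - 930γ^2 + 1849 = 0. So γ is a root of x^4 - 930x^2 + 1849. This polynomial is irreducible over Q: it has no rational root (each ±√254 ± √211 is irrational), and any factorization into two quadratics over Q would force √(53594) ∈ Q (pairing opposite roots) or √254, √211 ∈ Q (other pairings), all impossible. Hence [Q(γ):Q] = 4 = [Q(√254, √211):Q], so Q(γ) = Q(√254, √211).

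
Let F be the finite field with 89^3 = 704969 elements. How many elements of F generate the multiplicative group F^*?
There are φ(704968) = 320400 primitive elements

F_q^* is cyclic of order q - 1 = 704968. A cyclic group of order m has exactly φ(m) generators. Here m = 704968 = 2^3 · 11 · 8011, so the number of primitive elements is φ(704968) = 320400.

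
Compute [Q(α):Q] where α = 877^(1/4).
[Q(α):Q] = 4

α is a root of x^4 - 877. By Eisenstein's criterion at the prime p = 877 (which divides the constant term 877 but p^2 = 769129 does not, since 877 is squarefree), x^4 - 877 is irreducible over Q. Hence [Q(α):Q] = 4.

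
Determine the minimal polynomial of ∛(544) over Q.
m_α(x) = x^3 - 544

α satisfies α^3 = 544, so x^3 - 544 annihilates α. By the rational root test, a rational root p/q (in lowest terms) of x^3 - 544 would satisfy p^3 = 544 q^3, forcing q = 1 and p^3 = 544; but 544 is not a perfect cube, contradiction. A monic cubic over Q with no rational root is irreducible (any nontrivial factorization would include a linear factor). Hence x^3 - 544 is the minimal polynomial of α, and in particular [Q(α):Q] = 3.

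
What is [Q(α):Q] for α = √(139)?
[Q(α):Q] = 2

[Q(α):Q] equals the degree of the minimal polynomial of α. Here α^2 = 139 and x^2 - 139 is irreducible (d = 139 is squarefree, ≠ 1, hence not a square), so deg(m_α) = 2. Thus [Q(α):Q] = 2.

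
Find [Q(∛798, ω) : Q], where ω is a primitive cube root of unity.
[Q(∛798, ω) : Q] = 6

[Q(∛798):Q] = 3 (min poly x^3 - 798, irreducible since 798 is not a perfect cube). [Q(ω):Q] = 2 (min poly x^2 + x + 1). Since Q(∛798) ⊂ R and ω ∉ R, we have ω ∉ Q(∛798), so x^2 + x + 1 remains irreducible over Q(∛798) and [Q(∛798, ω) : Q(∛798)] = 2. By the tower law, [Q(∛798, ω) : Q] = 3 · 2 = 6. (In fact Q(∛798, ω) is the splitting field of x^3 - 798 over Q.)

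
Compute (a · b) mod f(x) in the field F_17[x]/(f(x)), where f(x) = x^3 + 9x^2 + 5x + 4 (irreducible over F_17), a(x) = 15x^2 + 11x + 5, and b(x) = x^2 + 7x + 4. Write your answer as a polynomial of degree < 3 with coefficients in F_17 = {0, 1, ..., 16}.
a · b ≡ 12x + 11 (mod f(x))

Multiply in F_17[x]: a(x)·b(x) = (15x^2 + 11x + 5)·(x^2 + 7x + 4) = 15x^4 + 14x^3 + 6x^2 + 11x + 3. This has degree ≥ 3, so divide by f(x) over F_17: 15x^4 + 14x^3 + 6x^2 + 11x + 3 = (15x + 15)·(x^3 + 9x^2 + 5x + 4) + (12x + 11). Hence a·b ≡ 12x + 11 (mod f). (F_17[x]/(f) is a field with 17^3 = 4913 elements since f is irreducible of degree 3.)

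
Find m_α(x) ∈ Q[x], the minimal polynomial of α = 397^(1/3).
m_α(x) = x^3 - 397

α satisfies α^3 = 397, so x^3 - 397 annihilates α. By the rational root test, a rational root p/q (in lowest terms) of x^3 - 397 would satisfy p^3 = 397 q^3, forcing q = 1 and p^3 = 397; but 397 is not a perfect cube, contradiction. A monic cubic over Q with no rational root is irreducible (any nontrivial factorization would include a linear factor). Hence x^3 - 397 is the minimal polynomial of α, and in particular [Q(α):Q] = 3.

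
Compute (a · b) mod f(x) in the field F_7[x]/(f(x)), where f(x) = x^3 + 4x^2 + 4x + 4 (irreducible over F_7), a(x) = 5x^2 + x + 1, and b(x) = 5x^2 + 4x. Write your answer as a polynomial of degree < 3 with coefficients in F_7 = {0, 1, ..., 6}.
a · b ≡ 6x^2 + x + 6 (mod f(x))

Multiply in F_7[x]: a(x)·b(x) = (5x^2 + x + 1)·(5x^2 + 4x) = 4x^4 + 4x^3 + 2x^2 + 4x. This has degree ≥ 3, so divide by f(x) over F_7: 4x^4 + 4x^3 + 2x^2 + 4x = (4x + 2)·(x^3 + 4x^2 + 4x + 4) + (6x^2 + x + 6). Hence a·b ≡ 6x^2 + x + 6 (mod f). (F_7[x]/(f) is a field with 7^3 = 343 elements since f is irreducible of degree 3.)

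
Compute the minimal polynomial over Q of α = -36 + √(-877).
m_α(x) = x^2 + 72x + 2173

From α + 36 = √(-877), squaring gives (α + 36)^2 = -877, i.e. α^2 + 72α + 1296 = -877, so α^2 + 72α + 2173 = 0. The discriminant of x^2 + 72x + 2173 is (72)^2 - 4·(2173) = 5184 - 8692 = -3508, and 4·(-877) is not a perfect square in Q since -877 is squarefree and ≠ 1. Hence x^2 + 72x + 2173 is irreducible over Q and is the minimal polynomial of α.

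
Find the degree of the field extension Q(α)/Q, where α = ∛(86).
[Q(α):Q] = 3

The minimal polynomial of α is x^3 - 86, irreducible over Q since 86 is not a perfect cube (so x^3 - 86 has no rational root). Hence [Q(α):Q] = deg(m_α) = 3.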